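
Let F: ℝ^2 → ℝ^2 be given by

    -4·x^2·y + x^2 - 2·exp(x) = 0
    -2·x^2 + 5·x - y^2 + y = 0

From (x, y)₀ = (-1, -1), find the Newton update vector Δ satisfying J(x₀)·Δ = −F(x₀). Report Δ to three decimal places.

(6.119, -15.357)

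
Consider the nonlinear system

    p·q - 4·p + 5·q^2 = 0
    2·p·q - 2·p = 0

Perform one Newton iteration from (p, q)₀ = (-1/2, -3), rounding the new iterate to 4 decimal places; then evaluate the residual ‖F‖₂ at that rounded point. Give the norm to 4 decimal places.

12.0446

At (-1/2, -3): F = (48.5000, 4.0000).
Jacobian J = [[q - 4, p + 10·q], [2·q - 2, 2·p]].
At the point, J = [[-7.0000, -30.5000], [-8.0000, -1.0000]] (det J = -237.0000).
Solving J·Δ = −F gives Δ = (0.3101, 1.5190).
Then the next iterate is (p, q)₁ = (-0.1899, -1.4810).
Re-evaluating at (-0.1899, -1.4810): F = (12.007647, 0.942284), so ‖F‖₂ = 12.0446.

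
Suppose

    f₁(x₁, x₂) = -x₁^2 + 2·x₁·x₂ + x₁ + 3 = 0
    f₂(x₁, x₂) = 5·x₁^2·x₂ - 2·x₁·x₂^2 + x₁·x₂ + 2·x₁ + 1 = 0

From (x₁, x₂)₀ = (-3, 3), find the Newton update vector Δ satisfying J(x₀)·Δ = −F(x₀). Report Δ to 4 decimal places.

At (-3, 3): F = (-27.0000, 175.0000).
Jacobian J = [[-2·x₁ + 2·x₂ + 1, 2·x₁], [10·x₁·x₂ - 2·x₂^2 + x₂ + 2, 5·x₁^2 - 4·x₁·x₂ + x₁]].
At the point, J = [[13.0000, -6.0000], [-103.0000, 78.0000]] (det J = 396.0000).
Solving J·Δ = −F gives Δ = (2.6667, 1.2778).

(2.6667, 1.2778)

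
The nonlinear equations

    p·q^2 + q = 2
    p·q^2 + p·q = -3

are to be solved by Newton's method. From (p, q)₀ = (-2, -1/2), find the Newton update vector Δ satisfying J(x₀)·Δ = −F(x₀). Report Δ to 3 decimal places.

(14.000, -0.167)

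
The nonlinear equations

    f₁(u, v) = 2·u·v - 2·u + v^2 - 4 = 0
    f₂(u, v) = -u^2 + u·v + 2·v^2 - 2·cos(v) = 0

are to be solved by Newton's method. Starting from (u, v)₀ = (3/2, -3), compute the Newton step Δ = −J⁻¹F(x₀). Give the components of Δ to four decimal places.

At (3/2, -3): F = (-7.0000, 13.229985).
Jacobian J = [[2·v - 2, 2·u + 2·v], [-2·u + v, u + 4·v + 2·sin(v)]].
At the point, J = [[-8.0000, -3.0000], [-6.0000, -10.782240]] (det J = 68.257920).
Solving J·Δ = −F gives Δ = (-1.6872, 2.1659).

(-1.6872, 2.1659)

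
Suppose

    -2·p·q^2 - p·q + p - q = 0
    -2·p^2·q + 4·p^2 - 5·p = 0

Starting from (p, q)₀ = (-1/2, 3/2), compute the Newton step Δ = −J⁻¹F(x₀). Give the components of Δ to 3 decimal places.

At (-1/2, 3/2): F = (1.000, 2.750).
Jacobian J = [[-2·q^2 - q + 1, -4·p·q - p - 1], [-4·p·q + 8·p - 5, -2·p^2]].
At the point, J = [[-5.000, 2.500], [-6.000, -0.500]] (det J = 17.500).
Solving J·Δ = −F gives Δ = (0.421, 0.443).

(0.421, 0.443)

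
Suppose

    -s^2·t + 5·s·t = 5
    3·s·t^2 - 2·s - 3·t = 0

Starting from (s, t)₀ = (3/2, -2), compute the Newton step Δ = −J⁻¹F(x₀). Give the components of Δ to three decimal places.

(-6.833, -2.254)

At (3/2, -2): F = (-15.500, 21.000).
Jacobian J = [[-2·s·t + 5·t, -s^2 + 5·s], [3·t^2 - 2, 6·s·t - 3]].
At the point, J = [[-4.000, 5.250], [10.000, -21.000]] (det J = 31.500).
Solving J·Δ = −F gives Δ = (-6.833, -2.254).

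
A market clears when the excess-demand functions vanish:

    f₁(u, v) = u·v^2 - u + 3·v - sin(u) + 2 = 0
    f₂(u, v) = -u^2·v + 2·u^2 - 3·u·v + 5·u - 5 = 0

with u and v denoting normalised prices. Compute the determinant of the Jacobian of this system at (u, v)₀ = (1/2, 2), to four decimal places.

1.2858

J = [[v^2 - cos(u) - 1, 2·u·v + 3], [-2·u·v + 4·u - 3·v + 5, -u^2 - 3·u]].
At the point, J = [[2.122417, 5.0000], [-1.0000, -1.7500]].
det J = 1.2858.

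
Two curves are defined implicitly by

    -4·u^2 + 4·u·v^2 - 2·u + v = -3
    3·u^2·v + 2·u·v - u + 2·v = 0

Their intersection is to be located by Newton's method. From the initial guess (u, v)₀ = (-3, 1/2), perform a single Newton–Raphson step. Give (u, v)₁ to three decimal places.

(-1.793, 0.342)

At (-3, 1/2): F = (-29.500, 14.500).
Jacobian J = [[-8·u + 4·v^2 - 2, 8·u·v + 1], [6·u·v + 2·v - 1, 3·u^2 + 2·u + 2]].
At the point, J = [[23.000, -11.000], [-9.000, 23.000]] (det J = 430.000).
Solving J·Δ = −F gives Δ = (1.207, -0.158).
Then the next iterate is (u, v)₁ = (-1.793, 0.342).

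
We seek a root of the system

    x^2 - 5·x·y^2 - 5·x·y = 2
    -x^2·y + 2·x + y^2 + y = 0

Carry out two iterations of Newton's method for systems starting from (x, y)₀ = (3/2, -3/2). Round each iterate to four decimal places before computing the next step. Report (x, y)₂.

At (3/2, -3/2): F = (-5.3750, 7.1250).
Jacobian J = [[2·x - 5·y^2 - 5·y, -10·x·y - 5·x], [-2·x·y + 2, -x^2 + 2·y + 1]].
At the point, J = [[-0.7500, 15.0000], [6.5000, -4.2500]] (det J = -94.3125).
Solving J·Δ = −F gives Δ = (-0.8910, 0.3138).
Then the next iterate is (x, y)₁ = (0.6090, -1.1862).
Round to (0.6090, -1.1862) and repeat: F = (-2.301669, 1.878809), J = [[0.113648, 4.178958], [3.444792, -1.743281]].
Δ = (-0.2631, 0.5579), so (x, y)₂ = (0.3459, -0.6283).

(0.3459, -0.6283)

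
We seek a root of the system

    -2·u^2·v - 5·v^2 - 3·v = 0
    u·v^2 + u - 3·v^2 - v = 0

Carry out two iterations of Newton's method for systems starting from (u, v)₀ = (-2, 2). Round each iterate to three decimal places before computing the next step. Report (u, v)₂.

At (-2, 2): F = (-42.000, -24.000).
Jacobian J = [[-4·u·v, -2·u^2 - 10·v - 3], [v^2 + 1, 2·u·v - 6·v - 1]].
At the point, J = [[16.000, -31.000], [5.000, -21.000]] (det J = -181.000).
Solving J·Δ = −F gives Δ = (0.762, -0.961).
Then the next iterate is (u, v)₁ = (-1.238, 1.039).
Round to (-1.238, 1.039) and repeat: F = (-11.69944, -6.85201), J = [[5.14513, -16.45529], [2.07952, -9.80656]].
Δ = (0.122, -0.673), so (u, v)₂ = (-1.116, 0.366).

(-1.116, 0.366)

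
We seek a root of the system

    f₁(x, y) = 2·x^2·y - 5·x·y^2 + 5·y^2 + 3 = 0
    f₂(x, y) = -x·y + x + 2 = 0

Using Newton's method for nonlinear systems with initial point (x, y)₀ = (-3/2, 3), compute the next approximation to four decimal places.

At (-3/2, 3): F = (129.0000, 5.0000).
Jacobian J = [[4·x·y - 5·y^2, 2·x^2 - 10·x·y + 10·y], [-y + 1, -x]].
At the point, J = [[-63.0000, 79.5000], [-2.0000, 1.5000]] (det J = 64.5000).
Solving J·Δ = −F gives Δ = (3.1628, 0.8837).
Then the next iterate is (x, y)₁ = (1.6628, 3.8837).

(1.6628, 3.8837)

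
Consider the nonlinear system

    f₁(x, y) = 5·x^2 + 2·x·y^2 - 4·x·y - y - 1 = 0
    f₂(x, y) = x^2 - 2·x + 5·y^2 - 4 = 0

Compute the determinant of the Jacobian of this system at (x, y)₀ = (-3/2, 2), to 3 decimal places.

-335.000

J = [[10·x + 2·y^2 - 4·y, 4·x·y - 4·x - 1], [2·x - 2, 10·y]].
At the point, J = [[-15.000, -7.000], [-5.000, 20.000]].
det J = -335.000.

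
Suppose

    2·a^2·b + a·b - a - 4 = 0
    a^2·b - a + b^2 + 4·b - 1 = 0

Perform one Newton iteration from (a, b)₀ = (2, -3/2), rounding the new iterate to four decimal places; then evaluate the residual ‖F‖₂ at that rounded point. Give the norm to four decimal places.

At (2, -3/2): F = (-21.0000, -12.7500).
Jacobian J = [[4·a·b + b - 1, 2·a^2 + a], [2·a·b - 1, a^2 + 2·b + 4]].
At the point, J = [[-14.5000, 10.0000], [-7.0000, 5.0000]] (det J = -2.5000).
Solving J·Δ = −F gives Δ = (9.0000, 15.1500).
Then the next iterate is (a, b)₁ = (11.0000, 13.6500).
Re-evaluating at (11.0000, 13.6500): F = (3438.4500, 1880.5725), so ‖F‖₂ = 3919.1187.

3919.1187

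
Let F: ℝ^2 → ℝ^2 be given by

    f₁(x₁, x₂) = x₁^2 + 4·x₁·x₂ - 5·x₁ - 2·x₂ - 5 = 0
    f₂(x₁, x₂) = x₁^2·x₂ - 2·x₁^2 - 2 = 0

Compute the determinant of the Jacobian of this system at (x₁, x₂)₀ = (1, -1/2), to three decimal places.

J = [[2·x₁ + 4·x₂ - 5, 4·x₁ - 2], [2·x₁·x₂ - 4·x₁, x₁^2]].
At the point, J = [[-5.000, 2.000], [-5.000, 1.000]].
det J = 5.000.

5.000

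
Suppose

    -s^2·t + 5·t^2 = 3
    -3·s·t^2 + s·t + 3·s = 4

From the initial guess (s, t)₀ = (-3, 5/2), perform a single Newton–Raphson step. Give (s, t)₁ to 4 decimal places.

(-2.6075, 1.7726)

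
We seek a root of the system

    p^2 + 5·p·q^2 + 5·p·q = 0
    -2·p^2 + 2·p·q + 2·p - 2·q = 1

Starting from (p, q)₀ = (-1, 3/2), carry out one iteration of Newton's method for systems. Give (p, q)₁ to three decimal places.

(0.319, 1.717)

At (-1, 3/2): F = (-17.750, -11.000).
Jacobian J = [[2·p + 5·q^2 + 5·q, 10·p·q + 5·p], [-4·p + 2·q + 2, 2·p - 2]].
At the point, J = [[16.750, -20.000], [9.000, -4.000]] (det J = 113.000).
Solving J·Δ = −F gives Δ = (1.319, 0.217).
Then the next iterate is (p, q)₁ = (0.319, 1.717).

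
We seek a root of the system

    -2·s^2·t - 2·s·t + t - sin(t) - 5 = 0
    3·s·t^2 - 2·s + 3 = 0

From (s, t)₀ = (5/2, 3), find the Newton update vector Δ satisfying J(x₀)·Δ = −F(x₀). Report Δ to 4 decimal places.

(-1.1710, -0.8050)

At (5/2, 3): F = (-54.641120, 65.5000).
Jacobian J = [[-4·s·t - 2·t, -2·s^2 - 2·s - cos(t) + 1], [3·t^2 - 2, 6·s·t]].
At the point, J = [[-36.0000, -15.510008], [25.0000, 45.0000]] (det J = -1232.249812).
Solving J·Δ = −F gives Δ = (-1.1710, -0.8050).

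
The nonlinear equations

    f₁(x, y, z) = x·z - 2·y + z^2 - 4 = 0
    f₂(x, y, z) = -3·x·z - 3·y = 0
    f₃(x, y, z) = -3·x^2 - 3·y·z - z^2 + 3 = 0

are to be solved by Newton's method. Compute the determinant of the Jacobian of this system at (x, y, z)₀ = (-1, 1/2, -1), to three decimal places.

J = [[z, -2, x + 2·z], [-3·z, -3, -3·x], [-6·x, -3·z, -3·y - 2·z]].
At the point, J = [[-1.000, -2.000, -3.000], [3.000, -3.000, 3.000], [6.000, 3.000, 0.500]].
det J = -103.500.

-103.500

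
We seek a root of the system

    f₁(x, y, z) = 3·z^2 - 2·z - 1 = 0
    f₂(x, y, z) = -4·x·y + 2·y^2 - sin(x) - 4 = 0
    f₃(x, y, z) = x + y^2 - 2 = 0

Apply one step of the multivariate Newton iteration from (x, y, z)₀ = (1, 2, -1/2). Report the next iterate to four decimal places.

(0.1781, 1.4555, -0.3500)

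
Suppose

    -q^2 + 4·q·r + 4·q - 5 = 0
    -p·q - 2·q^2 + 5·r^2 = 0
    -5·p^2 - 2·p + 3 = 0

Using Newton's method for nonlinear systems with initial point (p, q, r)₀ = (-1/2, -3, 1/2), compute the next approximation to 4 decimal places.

(-1.4167, -1.0381, -0.2048)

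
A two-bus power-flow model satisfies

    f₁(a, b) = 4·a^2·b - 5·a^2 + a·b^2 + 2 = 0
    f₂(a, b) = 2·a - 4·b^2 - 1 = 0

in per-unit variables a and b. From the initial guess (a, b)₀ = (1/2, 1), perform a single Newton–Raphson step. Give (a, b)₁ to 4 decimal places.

(-2.0000, -0.1250)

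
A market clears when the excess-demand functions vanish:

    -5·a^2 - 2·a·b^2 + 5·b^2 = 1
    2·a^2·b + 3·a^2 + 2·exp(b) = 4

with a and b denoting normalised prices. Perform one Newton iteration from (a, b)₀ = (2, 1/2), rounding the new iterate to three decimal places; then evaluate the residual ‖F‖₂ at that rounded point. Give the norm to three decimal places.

6.108

At (2, 1/2): F = (-20.750, 15.29744).
Jacobian J = [[-10·a - 2·b^2, -4·a·b + 10·b], [4·a·b + 6·a, 2·a^2 + 2·exp(b)]].
At the point, J = [[-20.500, 1.000], [16.000, 11.29744]] (det J = -247.59757).
Solving J·Δ = −F gives Δ = (-1.009, 0.074).
Then the next iterate is (a, b)₁ = (0.991, 0.574).
Re-evaluating at (0.991, 0.574): F = (-4.91605, 3.62438), so ‖F‖₂ = 6.108.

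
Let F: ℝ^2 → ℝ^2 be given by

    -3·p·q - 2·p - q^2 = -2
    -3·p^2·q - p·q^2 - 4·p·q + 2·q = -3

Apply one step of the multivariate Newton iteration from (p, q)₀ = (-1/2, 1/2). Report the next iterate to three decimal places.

(0.343, -0.598)

At (-1/2, 1/2): F = (3.500, 4.750).
Jacobian J = [[-3·q - 2, -3·p - 2·q], [-6·p·q - q^2 - 4·q, -3·p^2 - 2·p·q - 4·p + 2]].
At the point, J = [[-3.500, 0.500], [-0.750, 3.750]] (det J = -12.750).
Solving J·Δ = −F gives Δ = (0.843, -1.098).
Then the next iterate is (p, q)₁ = (0.343, -0.598).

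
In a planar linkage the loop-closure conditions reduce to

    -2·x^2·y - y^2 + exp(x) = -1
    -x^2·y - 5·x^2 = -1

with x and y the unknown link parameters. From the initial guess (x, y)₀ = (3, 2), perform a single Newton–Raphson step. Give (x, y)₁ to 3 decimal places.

(1.657, 1.379)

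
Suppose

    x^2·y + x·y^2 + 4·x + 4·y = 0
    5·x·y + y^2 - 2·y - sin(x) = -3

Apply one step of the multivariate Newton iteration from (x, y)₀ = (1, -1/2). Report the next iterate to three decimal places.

(1.007, -0.943)

At (1, -1/2): F = (1.750, 0.90853).
Jacobian J = [[2·x·y + y^2 + 4, x^2 + 2·x·y + 4], [5·y - cos(x), 5·x + 2·y - 2]].
At the point, J = [[3.250, 4.000], [-3.04030, 2.000]] (det J = 18.66121).
Solving J·Δ = −F gives Δ = (0.007, -0.443).
Then the next iterate is (x, y)₁ = (1.007, -0.943).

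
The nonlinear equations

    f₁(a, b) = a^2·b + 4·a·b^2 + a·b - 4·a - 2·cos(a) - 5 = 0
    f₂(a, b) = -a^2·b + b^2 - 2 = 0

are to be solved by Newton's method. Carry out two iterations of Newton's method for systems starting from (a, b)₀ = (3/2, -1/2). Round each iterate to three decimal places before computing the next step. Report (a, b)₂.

At (3/2, -1/2): F = (-11.51647, -0.625).
Jacobian J = [[2·a·b + 4·b^2 + b + 2·sin(a) - 4, a^2 + 8·a·b + a], [-2·a·b, -a^2 + 2·b]].
At the point, J = [[-3.00501, -2.250], [1.500, -3.250]] (det J = 13.14128).
Solving J·Δ = −F gives Δ = (-2.741, -1.457).
Then the next iterate is (a, b)₁ = (-1.241, -1.957).
Round to (-1.241, -1.957) and repeat: F = (-20.28037, 4.84379), J = [[12.32745, 19.72818], [-4.85727, -5.45408]].
Δ = (-0.526, 1.357), so (a, b)₂ = (-1.767, -0.600).

(-1.767, -0.600)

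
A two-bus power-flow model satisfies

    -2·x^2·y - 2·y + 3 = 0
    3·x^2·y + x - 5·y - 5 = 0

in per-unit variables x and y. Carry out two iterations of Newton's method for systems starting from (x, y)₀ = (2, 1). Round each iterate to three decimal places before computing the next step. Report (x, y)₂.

(2.370, 0.234)

At (2, 1): F = (-7.000, 4.000).
Jacobian J = [[-4·x·y, -2·x^2 - 2], [6·x·y + 1, 3·x^2 - 5]].
At the point, J = [[-8.000, -10.000], [13.000, 7.000]] (det J = 74.000).
Solving J·Δ = −F gives Δ = (0.122, -0.797).
Then the next iterate is (x, y)₁ = (2.122, 0.203).
Round to (2.122, 0.203) and repeat: F = (0.76583, -1.15074), J = [[-1.72306, -11.00577], [3.58460, 8.50865]].
Δ = (0.248, 0.031), so (x, y)₂ = (2.370, 0.234).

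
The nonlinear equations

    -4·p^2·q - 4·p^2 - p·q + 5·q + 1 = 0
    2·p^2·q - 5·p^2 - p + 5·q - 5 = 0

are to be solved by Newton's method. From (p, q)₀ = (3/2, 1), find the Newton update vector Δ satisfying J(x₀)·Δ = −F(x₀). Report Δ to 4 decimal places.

(-0.5936, 0.2436)

At (3/2, 1): F = (-13.5000, -8.2500).
Jacobian J = [[-8·p·q - 8·p - q, -4·p^2 - p + 5], [4·p·q - 10·p - 1, 2·p^2 + 5]].
At the point, J = [[-25.0000, -5.5000], [-10.0000, 9.5000]] (det J = -292.5000).
Solving J·Δ = −F gives Δ = (-0.5936, 0.2436).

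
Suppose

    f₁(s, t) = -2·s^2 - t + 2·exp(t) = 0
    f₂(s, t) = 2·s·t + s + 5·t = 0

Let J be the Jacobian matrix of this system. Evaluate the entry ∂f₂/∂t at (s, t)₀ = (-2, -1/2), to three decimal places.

∂f₂/∂t = 2·s + 5.
At (-2, -1/2) this is 1.000.

1.000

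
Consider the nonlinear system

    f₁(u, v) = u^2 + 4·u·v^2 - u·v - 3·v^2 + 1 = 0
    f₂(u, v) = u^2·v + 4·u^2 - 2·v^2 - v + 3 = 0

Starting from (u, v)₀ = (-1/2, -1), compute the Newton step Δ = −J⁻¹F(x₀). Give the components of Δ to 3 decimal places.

(0.959, 0.039)

At (-1/2, -1): F = (-4.250, 2.750).
Jacobian J = [[2·u + 4·v^2 - v, 8·u·v - u - 6·v], [2·u·v + 8·u, u^2 - 4·v - 1]].
At the point, J = [[4.000, 10.500], [-3.000, 3.250]] (det J = 44.500).
Solving J·Δ = −F gives Δ = (0.959, 0.039).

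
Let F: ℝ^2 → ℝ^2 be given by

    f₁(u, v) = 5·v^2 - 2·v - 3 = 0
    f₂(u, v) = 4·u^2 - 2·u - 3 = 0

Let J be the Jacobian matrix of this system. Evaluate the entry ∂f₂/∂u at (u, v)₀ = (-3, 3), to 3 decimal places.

-26.000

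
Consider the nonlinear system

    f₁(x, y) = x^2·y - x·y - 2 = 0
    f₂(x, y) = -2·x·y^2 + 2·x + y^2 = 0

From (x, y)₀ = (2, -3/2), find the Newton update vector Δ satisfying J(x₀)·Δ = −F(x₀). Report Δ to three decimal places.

(-1.113, -0.004)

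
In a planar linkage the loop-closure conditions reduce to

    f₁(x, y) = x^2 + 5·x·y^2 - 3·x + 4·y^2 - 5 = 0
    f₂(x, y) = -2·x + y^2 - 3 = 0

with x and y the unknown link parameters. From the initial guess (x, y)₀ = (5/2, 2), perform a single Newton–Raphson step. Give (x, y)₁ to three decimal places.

At (5/2, 2): F = (59.750, -4.000).
Jacobian J = [[2·x + 5·y^2 - 3, 10·x·y + 8·y], [-2, 2·y]].
At the point, J = [[22.000, 66.000], [-2.000, 4.000]] (det J = 220.000).
Solving J·Δ = −F gives Δ = (-2.286, -0.143).
Then the next iterate is (x, y)₁ = (0.214, 1.857).

(0.214, 1.857)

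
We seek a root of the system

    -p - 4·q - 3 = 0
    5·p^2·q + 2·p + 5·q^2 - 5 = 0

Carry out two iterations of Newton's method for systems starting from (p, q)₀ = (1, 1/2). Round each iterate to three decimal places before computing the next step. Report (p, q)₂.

At (1, 1/2): F = (-6.000, 0.750).
Jacobian J = [[-1, -4], [10·p·q + 2, 5·p^2 + 10·q]].
At the point, J = [[-1.000, -4.000], [7.000, 10.000]] (det J = 18.000).
Solving J·Δ = −F gives Δ = (3.167, -2.292).
Then the next iterate is (p, q)₁ = (4.167, -1.792).
Round to (4.167, -1.792) and repeat: F = (0.001, -136.19013), J = [[-1.000, -4.000], [-72.67264, 68.89944]].
Δ = (-1.515, 0.379), so (p, q)₂ = (2.652, -1.413).

(2.652, -1.413)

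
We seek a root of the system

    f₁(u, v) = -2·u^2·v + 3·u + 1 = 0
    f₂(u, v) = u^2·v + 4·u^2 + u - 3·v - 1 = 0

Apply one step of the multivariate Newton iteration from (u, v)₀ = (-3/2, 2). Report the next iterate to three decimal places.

(-1.137, 0.433)

At (-3/2, 2): F = (-12.500, 5.000).
Jacobian J = [[-4·u·v + 3, -2·u^2], [2·u·v + 8·u + 1, u^2 - 3]].
At the point, J = [[15.000, -4.500], [-17.000, -0.750]] (det J = -87.750).
Solving J·Δ = −F gives Δ = (0.363, -1.567).
Then the next iterate is (u, v)₁ = (-1.137, 0.433).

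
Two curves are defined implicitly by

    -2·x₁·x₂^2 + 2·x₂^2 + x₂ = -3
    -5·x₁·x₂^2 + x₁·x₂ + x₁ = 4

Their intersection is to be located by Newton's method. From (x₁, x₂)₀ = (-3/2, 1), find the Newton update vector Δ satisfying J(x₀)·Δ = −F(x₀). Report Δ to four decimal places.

(-19.3333, -4.3333)

At (-3/2, 1): F = (9.0000, 0.5000).
Jacobian J = [[-2·x₂^2, -4·x₁·x₂ + 4·x₂ + 1], [-5·x₂^2 + x₂ + 1, -10·x₁·x₂ + x₁]].
At the point, J = [[-2.0000, 11.0000], [-3.0000, 13.5000]] (det J = 6.0000).
Solving J·Δ = −F gives Δ = (-19.3333, -4.3333).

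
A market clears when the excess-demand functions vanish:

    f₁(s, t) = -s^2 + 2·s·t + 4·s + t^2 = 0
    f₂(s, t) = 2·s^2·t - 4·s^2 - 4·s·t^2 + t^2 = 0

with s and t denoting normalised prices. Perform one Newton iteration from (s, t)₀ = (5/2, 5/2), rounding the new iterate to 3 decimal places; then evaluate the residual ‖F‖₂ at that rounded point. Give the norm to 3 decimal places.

233.401

At (5/2, 5/2): F = (22.500, -50.000).
Jacobian J = [[-2·s + 2·t + 4, 2·s + 2·t], [4·s·t - 8·s - 4·t^2, 2·s^2 - 8·s·t + 2·t]].
At the point, J = [[4.000, 10.000], [-20.000, -32.500]] (det J = 70.000).
Solving J·Δ = −F gives Δ = (3.304, -3.571).
Then the next iterate is (s, t)₁ = (5.804, -1.071).
Re-evaluating at (5.804, -1.071): F = (-21.75554, -232.38463), so ‖F‖₂ = 233.401.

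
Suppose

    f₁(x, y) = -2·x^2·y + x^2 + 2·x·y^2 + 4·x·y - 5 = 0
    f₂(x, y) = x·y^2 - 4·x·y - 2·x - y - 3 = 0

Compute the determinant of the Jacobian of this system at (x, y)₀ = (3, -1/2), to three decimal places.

J = [[-4·x·y + 2·x + 2·y^2 + 4·y, -2·x^2 + 4·x·y + 4·x], [y^2 - 4·y - 2, 2·x·y - 4·x - 1]].
At the point, J = [[10.500, -12.000], [0.250, -16.000]].
det J = -165.000.

-165.000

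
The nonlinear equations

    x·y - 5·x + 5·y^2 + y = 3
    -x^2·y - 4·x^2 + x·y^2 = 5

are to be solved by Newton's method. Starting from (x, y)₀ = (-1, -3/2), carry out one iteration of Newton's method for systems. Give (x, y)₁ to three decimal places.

At (-1, -3/2): F = (13.250, -9.750).
Jacobian J = [[y - 5, x + 10·y + 1], [-2·x·y - 8·x + y^2, -x^2 + 2·x·y]].
At the point, J = [[-6.500, -15.000], [7.250, 2.000]] (det J = 95.750).
Solving J·Δ = −F gives Δ = (1.251, 0.341).
Then the next iterate is (x, y)₁ = (0.251, -1.159).

(0.251, -1.159)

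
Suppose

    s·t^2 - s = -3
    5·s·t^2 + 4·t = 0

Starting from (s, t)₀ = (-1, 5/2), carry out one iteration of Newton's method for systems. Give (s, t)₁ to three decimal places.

At (-1, 5/2): F = (-2.250, -21.250).
Jacobian J = [[t^2 - 1, 2·s·t], [5·t^2, 10·s·t + 4]].
At the point, J = [[5.250, -5.000], [31.250, -21.000]] (det J = 46.000).
Solving J·Δ = −F gives Δ = (1.283, 0.897).
Then the next iterate is (s, t)₁ = (0.283, 3.397).

(0.283, 3.397)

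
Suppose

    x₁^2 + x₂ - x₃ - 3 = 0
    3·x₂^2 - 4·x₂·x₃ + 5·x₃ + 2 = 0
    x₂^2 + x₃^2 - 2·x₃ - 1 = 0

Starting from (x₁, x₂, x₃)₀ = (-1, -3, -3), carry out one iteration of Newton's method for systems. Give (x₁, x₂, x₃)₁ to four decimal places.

At (-1, -3, -3): F = (-2.0000, -22.0000, 23.0000).
Jacobian J = [[2·x₁, 1, -1], [0, 6·x₂ - 4·x₃, -4·x₂ + 5], [0, 2·x₂, 2·x₃ - 2]].
At the point, J = [[-2.0000, 1.0000, -1.0000], [0.0000, -6.0000, 17.0000], [0.0000, -6.0000, -8.0000]] (det J = -300.0000).
Solving J·Δ = −F gives Δ = (-1.1833, 1.4333, 1.8000).
Then the next iterate is (x₁, x₂, x₃)₁ = (-2.1833, -1.5667, -1.2000).

(-2.1833, -1.5667, -1.2000)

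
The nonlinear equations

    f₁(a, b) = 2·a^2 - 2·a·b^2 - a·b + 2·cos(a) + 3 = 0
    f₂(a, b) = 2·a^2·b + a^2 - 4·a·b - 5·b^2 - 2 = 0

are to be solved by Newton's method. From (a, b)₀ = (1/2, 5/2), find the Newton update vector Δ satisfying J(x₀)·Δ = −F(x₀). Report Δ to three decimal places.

At (1/2, 5/2): F = (-2.24483, -36.750).
Jacobian J = [[4·a - 2·b^2 - b - 2·sin(a), -4·a·b - a], [4·a·b + 2·a - 4·b, 2·a^2 - 4·a - 10·b]].
At the point, J = [[-13.95885, -5.500], [-4.000, -26.500]] (det J = 347.90955).
Solving J·Δ = −F gives Δ = (0.410, -1.449).

(0.410, -1.449)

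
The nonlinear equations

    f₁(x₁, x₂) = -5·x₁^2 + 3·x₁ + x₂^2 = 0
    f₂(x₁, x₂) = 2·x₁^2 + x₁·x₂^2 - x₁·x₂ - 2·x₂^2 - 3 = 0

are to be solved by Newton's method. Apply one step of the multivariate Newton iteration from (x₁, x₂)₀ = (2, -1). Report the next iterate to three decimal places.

(1.259, -1.204)

At (2, -1): F = (-13.000, 7.000).
Jacobian J = [[-10·x₁ + 3, 2·x₂], [4·x₁ + x₂^2 - x₂, 2·x₁·x₂ - x₁ - 4·x₂]].
At the point, J = [[-17.000, -2.000], [10.000, -2.000]] (det J = 54.000).
Solving J·Δ = −F gives Δ = (-0.741, -0.204).
Then the next iterate is (x₁, x₂)₁ = (1.259, -1.204).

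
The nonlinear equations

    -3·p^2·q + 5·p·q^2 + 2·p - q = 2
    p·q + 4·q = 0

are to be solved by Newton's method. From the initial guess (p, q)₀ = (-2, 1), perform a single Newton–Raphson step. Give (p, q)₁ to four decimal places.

At (-2, 1): F = (-29.0000, 2.0000).
Jacobian J = [[-6·p·q + 5·q^2 + 2, -3·p^2 + 10·p·q - 1], [q, p + 4]].
At the point, J = [[19.0000, -33.0000], [1.0000, 2.0000]] (det J = 71.0000).
Solving J·Δ = −F gives Δ = (-0.1127, -0.9437).
Then the next iterate is (p, q)₁ = (-2.1127, 0.0563).

(-2.1127, 0.0563)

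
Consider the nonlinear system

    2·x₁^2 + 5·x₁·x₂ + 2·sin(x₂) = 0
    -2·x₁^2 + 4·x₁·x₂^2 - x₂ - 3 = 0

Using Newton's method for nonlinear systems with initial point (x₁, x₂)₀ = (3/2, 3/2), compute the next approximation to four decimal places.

At (3/2, 3/2): F = (17.744990, 4.5000).
Jacobian J = [[4·x₁ + 5·x₂, 5·x₁ + 2·cos(x₂)], [-4·x₁ + 4·x₂^2, 8·x₁·x₂ - 1]].
At the point, J = [[13.5000, 7.641474], [3.0000, 17.0000]] (det J = 206.575577).
Solving J·Δ = −F gives Δ = (-1.2939, -0.0364).
Then the next iterate is (x₁, x₂)₁ = (0.2061, 1.4636).

(0.2061, 1.4636)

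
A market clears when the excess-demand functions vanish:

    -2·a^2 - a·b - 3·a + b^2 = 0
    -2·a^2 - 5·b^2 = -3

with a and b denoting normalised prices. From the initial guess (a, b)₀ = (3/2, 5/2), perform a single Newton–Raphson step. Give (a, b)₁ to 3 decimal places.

(0.602, 1.406)

At (3/2, 5/2): F = (-6.500, -32.750).
Jacobian J = [[-4·a - b - 3, -a + 2·b], [-4·a, -10·b]].
At the point, J = [[-11.500, 3.500], [-6.000, -25.000]] (det J = 308.500).
Solving J·Δ = −F gives Δ = (-0.898, -1.094).
Then the next iterate is (a, b)₁ = (0.602, 1.406).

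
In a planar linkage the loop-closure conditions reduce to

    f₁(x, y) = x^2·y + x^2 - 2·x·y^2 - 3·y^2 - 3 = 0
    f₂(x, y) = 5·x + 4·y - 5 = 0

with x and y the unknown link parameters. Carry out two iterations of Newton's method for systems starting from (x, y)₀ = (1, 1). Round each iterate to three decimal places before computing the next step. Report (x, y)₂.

(1.378, -0.473)

At (1, 1): F = (-6.000, 4.000).
Jacobian J = [[2·x·y + 2·x - 2·y^2, x^2 - 4·x·y - 6·y], [5, 4]].
At the point, J = [[2.000, -9.000], [5.000, 4.000]] (det J = 53.000).
Solving J·Δ = −F gives Δ = (-0.226, -0.717).
Then the next iterate is (x, y)₁ = (0.774, 0.283).
Round to (0.774, 0.283) and repeat: F = (-2.59563, 0.002), J = [[1.82591, -1.97509], [5.000, 4.000]].
Δ = (0.604, -0.756), so (x, y)₂ = (1.378, -0.473).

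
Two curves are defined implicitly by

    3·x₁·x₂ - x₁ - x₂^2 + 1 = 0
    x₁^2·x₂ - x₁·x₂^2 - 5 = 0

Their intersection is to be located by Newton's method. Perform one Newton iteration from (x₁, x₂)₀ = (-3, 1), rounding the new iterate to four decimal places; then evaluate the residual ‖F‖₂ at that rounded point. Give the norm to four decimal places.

At (-3, 1): F = (-6.0000, 7.0000).
Jacobian J = [[3·x₂ - 1, 3·x₁ - 2·x₂], [2·x₁·x₂ - x₂^2, x₁^2 - 2·x₁·x₂]].
At the point, J = [[2.0000, -11.0000], [-7.0000, 15.0000]] (det J = -47.0000).
Solving J·Δ = −F gives Δ = (-0.2766, -0.5957).
Then the next iterate is (x₁, x₂)₁ = (-3.2766, 0.4043).
Re-evaluating at (-3.2766, 0.4043): F = (0.138953, -0.123804), so ‖F‖₂ = 0.1861.

0.1861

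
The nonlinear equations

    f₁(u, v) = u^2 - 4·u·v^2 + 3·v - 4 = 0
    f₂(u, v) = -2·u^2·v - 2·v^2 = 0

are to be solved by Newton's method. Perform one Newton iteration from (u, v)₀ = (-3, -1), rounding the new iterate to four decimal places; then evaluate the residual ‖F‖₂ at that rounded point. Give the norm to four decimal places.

At (-3, -1): F = (14.0000, 16.0000).
Jacobian J = [[2·u - 4·v^2, -8·u·v + 3], [-4·u·v, -2·u^2 - 4·v]].
At the point, J = [[-10.0000, -21.0000], [-12.0000, -14.0000]] (det J = -112.0000).
Solving J·Δ = −F gives Δ = (1.2500, 0.0714).
Then the next iterate is (u, v)₁ = (-1.7500, -0.9286).
Re-evaluating at (-1.7500, -0.9286): F = (2.312786, 3.963079), so ‖F‖₂ = 4.5886.

4.5886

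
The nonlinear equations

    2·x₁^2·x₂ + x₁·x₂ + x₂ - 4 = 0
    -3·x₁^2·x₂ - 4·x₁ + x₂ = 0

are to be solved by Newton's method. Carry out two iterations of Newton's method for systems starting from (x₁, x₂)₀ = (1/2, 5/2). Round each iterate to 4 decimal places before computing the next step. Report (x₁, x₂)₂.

(0.3662, 2.4481)

At (1/2, 5/2): F = (1.0000, -1.3750).
Jacobian J = [[4·x₁·x₂ + x₂, 2·x₁^2 + x₁ + 1], [-6·x₁·x₂ - 4, -3·x₁^2 + 1]].
At the point, J = [[7.5000, 2.0000], [-11.5000, 0.2500]] (det J = 24.8750).
Solving J·Δ = −F gives Δ = (-0.1206, -0.0477).
Then the next iterate is (x₁, x₂)₁ = (0.3794, 2.4523).
Round to (0.3794, 2.4523) and repeat: F = (0.088692, -0.124284), J = [[6.173910, 1.667289], [-9.582416, 0.568167]].
Δ = (-0.0132, -0.0042), so (x₁, x₂)₂ = (0.3662, 2.4481).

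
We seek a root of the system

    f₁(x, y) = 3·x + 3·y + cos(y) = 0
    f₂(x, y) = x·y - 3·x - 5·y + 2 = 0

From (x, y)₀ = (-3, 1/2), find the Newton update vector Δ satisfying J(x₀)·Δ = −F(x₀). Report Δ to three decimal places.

At (-3, 1/2): F = (-6.62242, 7.000).
Jacobian J = [[3, -sin(y) + 3], [y - 3, x - 5]].
At the point, J = [[3.000, 2.52057], [-2.500, -8.000]] (det J = -17.69856).
Solving J·Δ = −F gives Δ = (1.997, 0.251).

(1.997, 0.251)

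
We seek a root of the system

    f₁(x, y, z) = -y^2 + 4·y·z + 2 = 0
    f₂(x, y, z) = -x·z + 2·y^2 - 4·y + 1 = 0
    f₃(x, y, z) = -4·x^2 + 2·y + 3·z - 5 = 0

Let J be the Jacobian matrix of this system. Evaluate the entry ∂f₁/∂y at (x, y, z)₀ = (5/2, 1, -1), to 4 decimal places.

-6.0000

∂f₁/∂y = -2·y + 4·z.
At (5/2, 1, -1) this is -6.0000.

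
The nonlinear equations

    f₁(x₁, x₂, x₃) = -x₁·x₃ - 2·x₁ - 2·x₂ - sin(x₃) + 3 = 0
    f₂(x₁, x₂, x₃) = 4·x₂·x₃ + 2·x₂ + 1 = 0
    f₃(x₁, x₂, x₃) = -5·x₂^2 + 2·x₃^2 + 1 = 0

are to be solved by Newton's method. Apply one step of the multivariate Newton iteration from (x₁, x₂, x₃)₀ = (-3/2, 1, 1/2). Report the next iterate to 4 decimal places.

At (-3/2, 1, 1/2): F = (4.270574, 5.0000, -3.5000).
Jacobian J = [[-x₃ - 2, -2, -x₁ - cos(x₃)], [0, 4·x₃ + 2, 4·x₂], [0, -10·x₂, 4·x₃]].
At the point, J = [[-2.5000, -2.0000, 0.622417], [0.0000, 4.0000, 4.0000], [0.0000, -10.0000, 2.0000]] (det J = -120.0000).
Solving J·Δ = −F gives Δ = (1.9215, -0.5000, -0.7500).
Then the next iterate is (x₁, x₂, x₃)₁ = (0.4215, 0.5000, -0.2500).

(0.4215, 0.5000, -0.2500)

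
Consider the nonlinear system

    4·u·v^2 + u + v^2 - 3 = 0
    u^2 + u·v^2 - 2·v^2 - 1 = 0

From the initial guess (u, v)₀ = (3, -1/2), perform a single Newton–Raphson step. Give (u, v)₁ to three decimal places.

(1.688, -0.452)

At (3, -1/2): F = (3.250, 8.250).
Jacobian J = [[4·v^2 + 1, 8·u·v + 2·v], [2·u + v^2, 2·u·v - 4·v]].
At the point, J = [[2.000, -13.000], [6.250, -1.000]] (det J = 79.250).
Solving J·Δ = −F gives Δ = (-1.312, 0.048).
Then the next iterate is (u, v)₁ = (1.688, -0.452).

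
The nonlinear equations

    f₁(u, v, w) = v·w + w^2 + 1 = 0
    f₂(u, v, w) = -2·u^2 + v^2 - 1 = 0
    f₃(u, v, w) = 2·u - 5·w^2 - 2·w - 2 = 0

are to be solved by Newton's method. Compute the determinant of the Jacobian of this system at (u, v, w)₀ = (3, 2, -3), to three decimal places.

-976.000

J = [[0, w, v + 2·w], [-4·u, 2·v, 0], [2, 0, -10·w - 2]].
At the point, J = [[0.000, -3.000, -4.000], [-12.000, 4.000, 0.000], [2.000, 0.000, 28.000]].
det J = -976.000.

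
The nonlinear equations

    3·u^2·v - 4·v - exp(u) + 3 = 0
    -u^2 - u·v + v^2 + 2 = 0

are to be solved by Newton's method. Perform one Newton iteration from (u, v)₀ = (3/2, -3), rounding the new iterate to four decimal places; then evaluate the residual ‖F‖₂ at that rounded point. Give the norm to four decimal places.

4.2574

At (3/2, -3): F = (-9.731689, 13.2500).
Jacobian J = [[6·u·v - exp(u), 3·u^2 - 4], [-2·u - v, -u + 2·v]].
At the point, J = [[-31.481689, 2.7500], [0.0000, -7.5000]] (det J = 236.112668).
Solving J·Δ = −F gives Δ = (-0.1548, 1.7667).
Then the next iterate is (u, v)₁ = (1.3452, -1.2333).
Re-evaluating at (1.3452, -1.2333): F = (-2.600957, 3.370501), so ‖F‖₂ = 4.2574.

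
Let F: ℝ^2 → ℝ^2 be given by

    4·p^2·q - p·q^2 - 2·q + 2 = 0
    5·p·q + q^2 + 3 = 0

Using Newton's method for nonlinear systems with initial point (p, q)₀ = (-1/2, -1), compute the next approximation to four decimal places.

At (-1/2, -1): F = (3.5000, 6.5000).
Jacobian J = [[8·p·q - q^2, 4·p^2 - 2·p·q - 2], [5·q, 5·p + 2·q]].
At the point, J = [[3.0000, -2.0000], [-5.0000, -4.5000]] (det J = -23.5000).
Solving J·Δ = −F gives Δ = (-0.1170, 1.5745).
Then the next iterate is (p, q)₁ = (-0.6170, 0.5745).

(-0.6170, 0.5745)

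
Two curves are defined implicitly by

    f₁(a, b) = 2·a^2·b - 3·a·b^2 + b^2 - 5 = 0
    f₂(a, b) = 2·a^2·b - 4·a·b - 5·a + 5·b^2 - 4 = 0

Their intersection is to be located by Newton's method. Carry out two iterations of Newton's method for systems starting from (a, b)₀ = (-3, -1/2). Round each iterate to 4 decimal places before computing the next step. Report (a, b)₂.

(5.4471, -2.0307)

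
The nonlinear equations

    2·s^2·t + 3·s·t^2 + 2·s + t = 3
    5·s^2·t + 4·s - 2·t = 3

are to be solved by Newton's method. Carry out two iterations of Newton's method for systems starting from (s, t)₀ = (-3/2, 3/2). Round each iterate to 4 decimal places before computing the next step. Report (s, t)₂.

At (-3/2, 3/2): F = (-7.8750, 4.8750).
Jacobian J = [[4·s·t + 3·t^2 + 2, 2·s^2 + 6·s·t + 1], [10·s·t + 4, 5·s^2 - 2]].
At the point, J = [[-0.2500, -8.0000], [-18.5000, 9.2500]] (det J = -150.3125).
Solving J·Δ = −F gives Δ = (-0.2252, -0.9773).
Then the next iterate is (s, t)₁ = (-1.7252, 0.5227).
Round to (-1.7252, 0.5227) and repeat: F = (-4.230313, -3.167601), J = [[-0.787402, 1.542058], [-5.017620, 12.881575]].
Δ = (-20.6228, -7.7871), so (s, t)₂ = (-22.3480, -7.2644).

(-22.3480, -7.2644)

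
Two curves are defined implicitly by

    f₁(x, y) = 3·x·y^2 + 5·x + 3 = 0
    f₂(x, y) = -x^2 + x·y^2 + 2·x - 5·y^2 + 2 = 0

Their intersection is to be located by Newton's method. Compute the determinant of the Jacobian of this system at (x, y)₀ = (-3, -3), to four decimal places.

618.0000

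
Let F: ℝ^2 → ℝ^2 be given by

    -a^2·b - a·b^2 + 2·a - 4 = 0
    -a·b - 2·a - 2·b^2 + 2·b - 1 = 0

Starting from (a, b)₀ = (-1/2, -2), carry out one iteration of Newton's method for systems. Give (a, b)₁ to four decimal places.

(-1.8214, -0.7619)

At (-1/2, -2): F = (-2.5000, -13.0000).
Jacobian J = [[-2·a·b - b^2 + 2, -a^2 - 2·a·b], [-b - 2, -a - 4·b + 2]].
At the point, J = [[-4.0000, -2.2500], [0.0000, 10.5000]] (det J = -42.0000).
Solving J·Δ = −F gives Δ = (-1.3214, 1.2381).
Then the next iterate is (a, b)₁ = (-1.8214, -0.7619).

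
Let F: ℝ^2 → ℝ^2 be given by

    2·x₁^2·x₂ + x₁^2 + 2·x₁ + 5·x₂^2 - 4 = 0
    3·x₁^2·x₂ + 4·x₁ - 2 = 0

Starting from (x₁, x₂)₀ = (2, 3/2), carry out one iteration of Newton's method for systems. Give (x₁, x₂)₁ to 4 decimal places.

At (2, 3/2): F = (27.2500, 24.0000).
Jacobian J = [[4·x₁·x₂ + 2·x₁ + 2, 2·x₁^2 + 10·x₂], [6·x₁·x₂ + 4, 3·x₁^2]].
At the point, J = [[18.0000, 23.0000], [22.0000, 12.0000]] (det J = -290.0000).
Solving J·Δ = −F gives Δ = (-0.7759, -0.5776).
Then the next iterate is (x₁, x₂)₁ = (1.2241, 0.9224).

(1.2241, 0.9224)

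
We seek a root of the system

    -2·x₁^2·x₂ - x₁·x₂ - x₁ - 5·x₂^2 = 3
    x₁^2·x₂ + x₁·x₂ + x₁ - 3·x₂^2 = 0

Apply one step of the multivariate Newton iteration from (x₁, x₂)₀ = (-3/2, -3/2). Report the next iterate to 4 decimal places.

At (-3/2, -3/2): F = (-8.2500, -9.3750).
Jacobian J = [[-4·x₁·x₂ - x₂ - 1, -2·x₁^2 - x₁ - 10·x₂], [2·x₁·x₂ + x₂ + 1, x₁^2 + x₁ - 6·x₂]].
At the point, J = [[-8.5000, 12.0000], [4.0000, 9.7500]] (det J = -130.8750).
Solving J·Δ = −F gives Δ = (0.2450, 0.8610).
Then the next iterate is (x₁, x₂)₁ = (-1.2550, -0.6390).

(-1.2550, -0.6390)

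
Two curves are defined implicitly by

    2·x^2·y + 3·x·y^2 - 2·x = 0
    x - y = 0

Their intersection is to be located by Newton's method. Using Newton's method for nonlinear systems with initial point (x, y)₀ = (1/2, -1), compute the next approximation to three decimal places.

(-0.571, -0.571)

At (1/2, -1): F = (0.000, 1.500).
Jacobian J = [[4·x·y + 3·y^2 - 2, 2·x^2 + 6·x·y], [1, -1]].
At the point, J = [[-1.000, -2.500], [1.000, -1.000]] (det J = 3.500).
Solving J·Δ = −F gives Δ = (-1.071, 0.429).
Then the next iterate is (x, y)₁ = (-0.571, -0.571).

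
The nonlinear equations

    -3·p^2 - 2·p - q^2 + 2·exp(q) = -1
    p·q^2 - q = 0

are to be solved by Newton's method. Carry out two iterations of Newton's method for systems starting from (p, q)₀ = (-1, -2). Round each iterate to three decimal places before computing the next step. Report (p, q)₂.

(-1.146, -0.820)

At (-1, -2): F = (-3.72933, -2.000).
Jacobian J = [[-6·p - 2, -2·q + 2·exp(q)], [q^2, 2·p·q - 1]].
At the point, J = [[4.000, 4.27067], [4.000, 3.000]] (det J = -5.08268).
Solving J·Δ = −F gives Δ = (-0.521, 1.361).
Then the next iterate is (p, q)₁ = (-1.521, -0.639).
Round to (-1.521, -0.639) and repeat: F = (-2.25100, 0.01794), J = [[7.126, 2.33364], [0.40832, 0.94384]].
Δ = (0.375, -0.181), so (p, q)₂ = (-1.146, -0.820).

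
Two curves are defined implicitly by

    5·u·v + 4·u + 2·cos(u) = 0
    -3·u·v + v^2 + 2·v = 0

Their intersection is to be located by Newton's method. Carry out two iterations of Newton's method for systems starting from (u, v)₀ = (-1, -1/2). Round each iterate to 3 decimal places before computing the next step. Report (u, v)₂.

At (-1, -1/2): F = (-0.41940, -2.250).
Jacobian J = [[5·v - 2·sin(u) + 4, 5·u], [-3·v, -3·u + 2·v + 2]].
At the point, J = [[3.18294, -5.000], [1.500, 4.000]] (det J = 20.23177).
Solving J·Δ = −F gives Δ = (0.639, 0.323).
Then the next iterate is (u, v)₁ = (-0.361, -0.177).
Round to (-0.361, -0.177) and repeat: F = (0.74657, -0.51436), J = [[3.82142, -1.805], [0.531, 2.729]].
Δ = (-0.097, 0.207), so (u, v)₂ = (-0.458, 0.030).

(-0.458, 0.030)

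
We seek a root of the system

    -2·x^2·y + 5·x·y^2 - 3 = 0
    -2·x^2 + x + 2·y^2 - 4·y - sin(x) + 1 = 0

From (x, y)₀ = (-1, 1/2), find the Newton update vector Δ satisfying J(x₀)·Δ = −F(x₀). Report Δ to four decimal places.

(0.3281, -0.5977)

At (-1, 1/2): F = (-5.2500, -2.658529).
Jacobian J = [[-4·x·y + 5·y^2, -2·x^2 + 10·x·y], [-4·x - cos(x) + 1, 4·y - 4]].
At the point, J = [[3.2500, -7.0000], [4.459698, -2.0000]] (det J = 24.717884).
Solving J·Δ = −F gives Δ = (0.3281, -0.5977).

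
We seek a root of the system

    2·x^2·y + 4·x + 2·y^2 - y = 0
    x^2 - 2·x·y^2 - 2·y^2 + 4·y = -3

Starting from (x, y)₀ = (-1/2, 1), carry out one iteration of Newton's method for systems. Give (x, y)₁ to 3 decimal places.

At (-1/2, 1): F = (-0.500, 6.250).
Jacobian J = [[4·x·y + 4, 2·x^2 + 4·y - 1], [2·x - 2·y^2, -4·x·y - 4·y + 4]].
At the point, J = [[2.000, 3.500], [-3.000, 2.000]] (det J = 14.500).
Solving J·Δ = −F gives Δ = (1.578, -0.759).
Then the next iterate is (x, y)₁ = (1.078, 0.241).

(1.078, 0.241)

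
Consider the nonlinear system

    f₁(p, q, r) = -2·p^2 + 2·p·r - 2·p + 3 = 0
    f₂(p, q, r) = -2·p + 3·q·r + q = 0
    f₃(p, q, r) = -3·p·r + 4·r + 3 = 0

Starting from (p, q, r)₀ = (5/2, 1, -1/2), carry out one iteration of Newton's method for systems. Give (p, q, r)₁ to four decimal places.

At (5/2, 1, -1/2): F = (-17.0000, -5.5000, 4.7500).
Jacobian J = [[-4·p + 2·r - 2, 0, 2·p], [-2, 3·r + 1, 3·q], [-3·r, 0, -3·p + 4]].
At the point, J = [[-13.0000, 0.0000, 5.0000], [-2.0000, -0.5000, 3.0000], [1.5000, 0.0000, -3.5000]] (det J = -19.0000).
Solving J·Δ = −F gives Δ = (-0.9408, -1.5132, 0.9539).
Then the next iterate is (p, q, r)₁ = (1.5592, -0.5132, 0.4539).

(1.5592, -0.5132, 0.4539)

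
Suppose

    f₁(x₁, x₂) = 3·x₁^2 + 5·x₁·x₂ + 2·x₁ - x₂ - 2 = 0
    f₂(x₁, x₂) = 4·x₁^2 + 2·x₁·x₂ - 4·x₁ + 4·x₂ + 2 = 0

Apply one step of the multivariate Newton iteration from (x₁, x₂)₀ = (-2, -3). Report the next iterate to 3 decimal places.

(-1.000, -1.727)

At (-2, -3): F = (39.000, 26.000).
Jacobian J = [[6·x₁ + 5·x₂ + 2, 5·x₁ - 1], [8·x₁ + 2·x₂ - 4, 2·x₁ + 4]].
At the point, J = [[-25.000, -11.000], [-26.000, 0.000]] (det J = -286.000).
Solving J·Δ = −F gives Δ = (1.000, 1.273).
Then the next iterate is (x₁, x₂)₁ = (-1.000, -1.727).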